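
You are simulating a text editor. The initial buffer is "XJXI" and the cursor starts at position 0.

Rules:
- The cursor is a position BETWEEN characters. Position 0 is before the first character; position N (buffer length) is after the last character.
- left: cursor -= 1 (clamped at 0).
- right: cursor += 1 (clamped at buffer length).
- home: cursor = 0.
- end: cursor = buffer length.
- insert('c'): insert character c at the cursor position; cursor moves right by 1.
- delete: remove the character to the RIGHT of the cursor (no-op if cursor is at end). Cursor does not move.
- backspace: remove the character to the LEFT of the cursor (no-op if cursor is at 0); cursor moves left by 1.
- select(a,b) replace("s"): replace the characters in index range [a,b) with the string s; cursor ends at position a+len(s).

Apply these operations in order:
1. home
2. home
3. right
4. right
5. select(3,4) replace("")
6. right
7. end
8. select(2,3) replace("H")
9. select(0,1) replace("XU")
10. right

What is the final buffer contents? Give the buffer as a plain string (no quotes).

Answer: XUJH

Derivation:
After op 1 (home): buf='XJXI' cursor=0
After op 2 (home): buf='XJXI' cursor=0
After op 3 (right): buf='XJXI' cursor=1
After op 4 (right): buf='XJXI' cursor=2
After op 5 (select(3,4) replace("")): buf='XJX' cursor=3
After op 6 (right): buf='XJX' cursor=3
After op 7 (end): buf='XJX' cursor=3
After op 8 (select(2,3) replace("H")): buf='XJH' cursor=3
After op 9 (select(0,1) replace("XU")): buf='XUJH' cursor=2
After op 10 (right): buf='XUJH' cursor=3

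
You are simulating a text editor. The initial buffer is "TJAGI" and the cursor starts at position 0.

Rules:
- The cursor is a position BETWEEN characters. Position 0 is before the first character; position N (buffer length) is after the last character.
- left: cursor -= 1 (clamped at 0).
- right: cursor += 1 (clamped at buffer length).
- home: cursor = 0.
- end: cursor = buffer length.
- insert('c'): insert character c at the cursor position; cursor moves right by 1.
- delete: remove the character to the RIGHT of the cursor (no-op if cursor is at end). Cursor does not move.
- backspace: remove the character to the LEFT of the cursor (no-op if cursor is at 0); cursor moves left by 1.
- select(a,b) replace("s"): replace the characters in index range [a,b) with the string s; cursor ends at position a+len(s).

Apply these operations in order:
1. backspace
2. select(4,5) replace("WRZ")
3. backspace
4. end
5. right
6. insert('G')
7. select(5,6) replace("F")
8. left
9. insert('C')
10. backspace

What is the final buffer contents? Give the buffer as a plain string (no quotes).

After op 1 (backspace): buf='TJAGI' cursor=0
After op 2 (select(4,5) replace("WRZ")): buf='TJAGWRZ' cursor=7
After op 3 (backspace): buf='TJAGWR' cursor=6
After op 4 (end): buf='TJAGWR' cursor=6
After op 5 (right): buf='TJAGWR' cursor=6
After op 6 (insert('G')): buf='TJAGWRG' cursor=7
After op 7 (select(5,6) replace("F")): buf='TJAGWFG' cursor=6
After op 8 (left): buf='TJAGWFG' cursor=5
After op 9 (insert('C')): buf='TJAGWCFG' cursor=6
After op 10 (backspace): buf='TJAGWFG' cursor=5

Answer: TJAGWFG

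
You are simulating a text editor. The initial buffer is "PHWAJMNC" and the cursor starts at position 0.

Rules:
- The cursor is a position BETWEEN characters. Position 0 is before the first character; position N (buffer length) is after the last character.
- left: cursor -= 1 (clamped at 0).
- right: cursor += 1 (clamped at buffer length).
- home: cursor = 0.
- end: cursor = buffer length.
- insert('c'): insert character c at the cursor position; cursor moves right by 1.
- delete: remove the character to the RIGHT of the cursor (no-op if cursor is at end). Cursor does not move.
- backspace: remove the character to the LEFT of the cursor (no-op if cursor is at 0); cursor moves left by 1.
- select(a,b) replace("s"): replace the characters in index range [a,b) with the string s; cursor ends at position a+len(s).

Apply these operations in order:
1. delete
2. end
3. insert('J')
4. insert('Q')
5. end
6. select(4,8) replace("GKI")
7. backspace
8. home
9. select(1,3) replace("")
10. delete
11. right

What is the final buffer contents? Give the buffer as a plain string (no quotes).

After op 1 (delete): buf='HWAJMNC' cursor=0
After op 2 (end): buf='HWAJMNC' cursor=7
After op 3 (insert('J')): buf='HWAJMNCJ' cursor=8
After op 4 (insert('Q')): buf='HWAJMNCJQ' cursor=9
After op 5 (end): buf='HWAJMNCJQ' cursor=9
After op 6 (select(4,8) replace("GKI")): buf='HWAJGKIQ' cursor=7
After op 7 (backspace): buf='HWAJGKQ' cursor=6
After op 8 (home): buf='HWAJGKQ' cursor=0
After op 9 (select(1,3) replace("")): buf='HJGKQ' cursor=1
After op 10 (delete): buf='HGKQ' cursor=1
After op 11 (right): buf='HGKQ' cursor=2

Answer: HGKQ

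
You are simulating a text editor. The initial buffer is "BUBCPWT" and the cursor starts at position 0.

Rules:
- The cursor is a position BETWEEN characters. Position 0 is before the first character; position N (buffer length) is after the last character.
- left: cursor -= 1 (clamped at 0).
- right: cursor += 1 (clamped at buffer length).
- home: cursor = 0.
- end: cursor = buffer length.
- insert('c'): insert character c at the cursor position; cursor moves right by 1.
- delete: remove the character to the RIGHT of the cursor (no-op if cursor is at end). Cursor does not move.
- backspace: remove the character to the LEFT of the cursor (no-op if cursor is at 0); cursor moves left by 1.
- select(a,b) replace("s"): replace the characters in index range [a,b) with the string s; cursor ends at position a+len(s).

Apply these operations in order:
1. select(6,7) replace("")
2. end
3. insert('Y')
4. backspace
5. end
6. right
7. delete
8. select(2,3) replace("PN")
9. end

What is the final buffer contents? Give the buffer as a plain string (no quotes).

Answer: BUPNCPW

Derivation:
After op 1 (select(6,7) replace("")): buf='BUBCPW' cursor=6
After op 2 (end): buf='BUBCPW' cursor=6
After op 3 (insert('Y')): buf='BUBCPWY' cursor=7
After op 4 (backspace): buf='BUBCPW' cursor=6
After op 5 (end): buf='BUBCPW' cursor=6
After op 6 (right): buf='BUBCPW' cursor=6
After op 7 (delete): buf='BUBCPW' cursor=6
After op 8 (select(2,3) replace("PN")): buf='BUPNCPW' cursor=4
After op 9 (end): buf='BUPNCPW' cursor=7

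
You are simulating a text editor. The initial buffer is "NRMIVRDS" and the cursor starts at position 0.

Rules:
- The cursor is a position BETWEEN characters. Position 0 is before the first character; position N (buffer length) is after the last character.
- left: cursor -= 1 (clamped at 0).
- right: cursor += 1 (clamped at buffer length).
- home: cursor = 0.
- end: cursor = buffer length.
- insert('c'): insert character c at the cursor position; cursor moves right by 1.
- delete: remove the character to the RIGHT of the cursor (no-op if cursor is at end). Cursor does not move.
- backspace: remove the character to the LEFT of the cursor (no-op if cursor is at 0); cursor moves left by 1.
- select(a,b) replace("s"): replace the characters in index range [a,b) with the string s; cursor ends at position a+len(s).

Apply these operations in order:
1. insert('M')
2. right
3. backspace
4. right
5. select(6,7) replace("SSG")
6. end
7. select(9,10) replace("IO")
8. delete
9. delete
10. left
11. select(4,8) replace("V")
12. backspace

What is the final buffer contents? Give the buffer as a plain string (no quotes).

Answer: MRMIGIO

Derivation:
After op 1 (insert('M')): buf='MNRMIVRDS' cursor=1
After op 2 (right): buf='MNRMIVRDS' cursor=2
After op 3 (backspace): buf='MRMIVRDS' cursor=1
After op 4 (right): buf='MRMIVRDS' cursor=2
After op 5 (select(6,7) replace("SSG")): buf='MRMIVRSSGS' cursor=9
After op 6 (end): buf='MRMIVRSSGS' cursor=10
After op 7 (select(9,10) replace("IO")): buf='MRMIVRSSGIO' cursor=11
After op 8 (delete): buf='MRMIVRSSGIO' cursor=11
After op 9 (delete): buf='MRMIVRSSGIO' cursor=11
After op 10 (left): buf='MRMIVRSSGIO' cursor=10
After op 11 (select(4,8) replace("V")): buf='MRMIVGIO' cursor=5
After op 12 (backspace): buf='MRMIGIO' cursor=4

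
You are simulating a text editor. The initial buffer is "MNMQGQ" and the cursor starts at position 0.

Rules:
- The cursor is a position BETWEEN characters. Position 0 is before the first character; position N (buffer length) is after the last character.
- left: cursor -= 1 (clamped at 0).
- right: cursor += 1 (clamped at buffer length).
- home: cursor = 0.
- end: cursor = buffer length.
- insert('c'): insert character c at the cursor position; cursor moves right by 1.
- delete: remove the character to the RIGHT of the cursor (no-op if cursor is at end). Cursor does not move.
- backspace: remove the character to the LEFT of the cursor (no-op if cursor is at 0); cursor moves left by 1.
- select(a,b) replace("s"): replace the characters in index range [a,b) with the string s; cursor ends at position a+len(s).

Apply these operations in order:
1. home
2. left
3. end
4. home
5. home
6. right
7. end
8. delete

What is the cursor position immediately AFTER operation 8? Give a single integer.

Answer: 6

Derivation:
After op 1 (home): buf='MNMQGQ' cursor=0
After op 2 (left): buf='MNMQGQ' cursor=0
After op 3 (end): buf='MNMQGQ' cursor=6
After op 4 (home): buf='MNMQGQ' cursor=0
After op 5 (home): buf='MNMQGQ' cursor=0
After op 6 (right): buf='MNMQGQ' cursor=1
After op 7 (end): buf='MNMQGQ' cursor=6
After op 8 (delete): buf='MNMQGQ' cursor=6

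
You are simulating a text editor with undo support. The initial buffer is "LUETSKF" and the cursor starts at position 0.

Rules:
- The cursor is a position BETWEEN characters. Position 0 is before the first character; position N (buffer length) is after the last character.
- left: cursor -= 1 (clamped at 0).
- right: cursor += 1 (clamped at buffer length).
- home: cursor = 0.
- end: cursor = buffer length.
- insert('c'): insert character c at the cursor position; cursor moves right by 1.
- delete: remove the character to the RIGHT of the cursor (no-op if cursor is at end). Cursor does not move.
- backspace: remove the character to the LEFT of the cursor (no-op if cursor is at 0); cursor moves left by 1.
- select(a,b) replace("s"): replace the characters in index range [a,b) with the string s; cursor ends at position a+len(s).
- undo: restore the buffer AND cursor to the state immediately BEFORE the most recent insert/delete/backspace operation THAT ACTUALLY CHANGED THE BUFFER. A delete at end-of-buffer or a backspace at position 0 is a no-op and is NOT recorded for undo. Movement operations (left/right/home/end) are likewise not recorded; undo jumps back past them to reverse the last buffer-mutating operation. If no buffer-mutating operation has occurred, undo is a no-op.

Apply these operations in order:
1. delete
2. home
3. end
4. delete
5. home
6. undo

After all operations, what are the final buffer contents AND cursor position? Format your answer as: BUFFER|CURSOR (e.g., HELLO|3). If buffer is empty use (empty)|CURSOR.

Answer: LUETSKF|0

Derivation:
After op 1 (delete): buf='UETSKF' cursor=0
After op 2 (home): buf='UETSKF' cursor=0
After op 3 (end): buf='UETSKF' cursor=6
After op 4 (delete): buf='UETSKF' cursor=6
After op 5 (home): buf='UETSKF' cursor=0
After op 6 (undo): buf='LUETSKF' cursor=0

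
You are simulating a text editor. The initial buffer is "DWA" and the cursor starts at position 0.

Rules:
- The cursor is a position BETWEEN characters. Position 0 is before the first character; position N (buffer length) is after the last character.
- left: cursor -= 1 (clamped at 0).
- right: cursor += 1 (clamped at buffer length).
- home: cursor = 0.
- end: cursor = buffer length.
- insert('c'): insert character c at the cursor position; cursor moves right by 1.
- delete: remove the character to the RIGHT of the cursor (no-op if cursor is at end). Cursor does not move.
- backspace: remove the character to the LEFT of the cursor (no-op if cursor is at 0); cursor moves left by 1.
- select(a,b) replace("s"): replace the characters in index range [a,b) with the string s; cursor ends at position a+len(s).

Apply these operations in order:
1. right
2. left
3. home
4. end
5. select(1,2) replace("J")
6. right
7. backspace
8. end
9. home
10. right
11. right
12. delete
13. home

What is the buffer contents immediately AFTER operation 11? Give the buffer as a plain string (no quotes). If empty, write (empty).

After op 1 (right): buf='DWA' cursor=1
After op 2 (left): buf='DWA' cursor=0
After op 3 (home): buf='DWA' cursor=0
After op 4 (end): buf='DWA' cursor=3
After op 5 (select(1,2) replace("J")): buf='DJA' cursor=2
After op 6 (right): buf='DJA' cursor=3
After op 7 (backspace): buf='DJ' cursor=2
After op 8 (end): buf='DJ' cursor=2
After op 9 (home): buf='DJ' cursor=0
After op 10 (right): buf='DJ' cursor=1
After op 11 (right): buf='DJ' cursor=2

Answer: DJ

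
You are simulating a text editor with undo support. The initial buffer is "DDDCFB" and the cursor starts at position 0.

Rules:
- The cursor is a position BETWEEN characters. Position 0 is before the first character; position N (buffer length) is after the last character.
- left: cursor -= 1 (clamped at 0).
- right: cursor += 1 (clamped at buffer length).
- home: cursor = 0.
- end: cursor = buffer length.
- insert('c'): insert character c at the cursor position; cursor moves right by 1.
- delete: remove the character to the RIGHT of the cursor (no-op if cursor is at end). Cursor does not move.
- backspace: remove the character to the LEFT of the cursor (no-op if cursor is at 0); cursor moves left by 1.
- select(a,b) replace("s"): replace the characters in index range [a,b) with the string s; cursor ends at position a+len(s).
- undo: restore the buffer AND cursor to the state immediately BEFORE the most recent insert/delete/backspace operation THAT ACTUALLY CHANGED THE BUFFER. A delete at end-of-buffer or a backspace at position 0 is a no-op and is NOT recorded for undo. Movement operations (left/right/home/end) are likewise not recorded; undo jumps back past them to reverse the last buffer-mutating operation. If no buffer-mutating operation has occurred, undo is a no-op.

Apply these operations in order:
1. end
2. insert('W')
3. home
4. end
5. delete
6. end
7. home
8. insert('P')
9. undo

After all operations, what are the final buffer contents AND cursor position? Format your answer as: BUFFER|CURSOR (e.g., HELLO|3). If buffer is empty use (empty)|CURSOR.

After op 1 (end): buf='DDDCFB' cursor=6
After op 2 (insert('W')): buf='DDDCFBW' cursor=7
After op 3 (home): buf='DDDCFBW' cursor=0
After op 4 (end): buf='DDDCFBW' cursor=7
After op 5 (delete): buf='DDDCFBW' cursor=7
After op 6 (end): buf='DDDCFBW' cursor=7
After op 7 (home): buf='DDDCFBW' cursor=0
After op 8 (insert('P')): buf='PDDDCFBW' cursor=1
After op 9 (undo): buf='DDDCFBW' cursor=0

Answer: DDDCFBW|0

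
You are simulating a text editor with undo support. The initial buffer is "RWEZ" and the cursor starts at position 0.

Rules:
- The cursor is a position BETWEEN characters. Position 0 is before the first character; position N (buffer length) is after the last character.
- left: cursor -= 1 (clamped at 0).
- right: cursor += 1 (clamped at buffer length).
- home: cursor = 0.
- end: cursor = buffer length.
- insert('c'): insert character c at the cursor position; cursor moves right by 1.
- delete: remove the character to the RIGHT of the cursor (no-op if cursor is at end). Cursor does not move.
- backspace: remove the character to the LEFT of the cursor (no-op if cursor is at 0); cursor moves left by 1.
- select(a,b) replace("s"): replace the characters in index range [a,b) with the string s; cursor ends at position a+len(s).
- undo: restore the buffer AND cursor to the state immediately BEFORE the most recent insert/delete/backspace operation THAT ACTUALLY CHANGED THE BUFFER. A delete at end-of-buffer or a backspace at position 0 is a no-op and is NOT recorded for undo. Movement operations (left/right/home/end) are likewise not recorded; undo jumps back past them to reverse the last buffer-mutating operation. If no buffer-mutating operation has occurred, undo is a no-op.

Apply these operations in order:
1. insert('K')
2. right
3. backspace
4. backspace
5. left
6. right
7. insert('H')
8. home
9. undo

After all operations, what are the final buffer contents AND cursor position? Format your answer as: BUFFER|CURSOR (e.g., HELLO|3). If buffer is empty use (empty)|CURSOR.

Answer: WEZ|1

Derivation:
After op 1 (insert('K')): buf='KRWEZ' cursor=1
After op 2 (right): buf='KRWEZ' cursor=2
After op 3 (backspace): buf='KWEZ' cursor=1
After op 4 (backspace): buf='WEZ' cursor=0
After op 5 (left): buf='WEZ' cursor=0
After op 6 (right): buf='WEZ' cursor=1
After op 7 (insert('H')): buf='WHEZ' cursor=2
After op 8 (home): buf='WHEZ' cursor=0
After op 9 (undo): buf='WEZ' cursor=1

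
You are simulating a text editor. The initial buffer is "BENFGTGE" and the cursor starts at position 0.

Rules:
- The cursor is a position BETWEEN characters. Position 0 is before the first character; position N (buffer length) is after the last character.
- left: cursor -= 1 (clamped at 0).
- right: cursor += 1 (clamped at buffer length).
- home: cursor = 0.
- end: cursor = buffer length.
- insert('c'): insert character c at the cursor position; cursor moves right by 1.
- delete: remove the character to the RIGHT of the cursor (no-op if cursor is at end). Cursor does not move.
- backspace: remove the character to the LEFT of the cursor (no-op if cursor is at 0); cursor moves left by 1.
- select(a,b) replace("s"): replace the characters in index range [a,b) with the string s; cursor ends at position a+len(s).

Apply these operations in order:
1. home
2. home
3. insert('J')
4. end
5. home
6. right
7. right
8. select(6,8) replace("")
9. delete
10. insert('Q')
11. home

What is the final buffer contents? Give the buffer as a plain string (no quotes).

After op 1 (home): buf='BENFGTGE' cursor=0
After op 2 (home): buf='BENFGTGE' cursor=0
After op 3 (insert('J')): buf='JBENFGTGE' cursor=1
After op 4 (end): buf='JBENFGTGE' cursor=9
After op 5 (home): buf='JBENFGTGE' cursor=0
After op 6 (right): buf='JBENFGTGE' cursor=1
After op 7 (right): buf='JBENFGTGE' cursor=2
After op 8 (select(6,8) replace("")): buf='JBENFGE' cursor=6
After op 9 (delete): buf='JBENFG' cursor=6
After op 10 (insert('Q')): buf='JBENFGQ' cursor=7
After op 11 (home): buf='JBENFGQ' cursor=0

Answer: JBENFGQ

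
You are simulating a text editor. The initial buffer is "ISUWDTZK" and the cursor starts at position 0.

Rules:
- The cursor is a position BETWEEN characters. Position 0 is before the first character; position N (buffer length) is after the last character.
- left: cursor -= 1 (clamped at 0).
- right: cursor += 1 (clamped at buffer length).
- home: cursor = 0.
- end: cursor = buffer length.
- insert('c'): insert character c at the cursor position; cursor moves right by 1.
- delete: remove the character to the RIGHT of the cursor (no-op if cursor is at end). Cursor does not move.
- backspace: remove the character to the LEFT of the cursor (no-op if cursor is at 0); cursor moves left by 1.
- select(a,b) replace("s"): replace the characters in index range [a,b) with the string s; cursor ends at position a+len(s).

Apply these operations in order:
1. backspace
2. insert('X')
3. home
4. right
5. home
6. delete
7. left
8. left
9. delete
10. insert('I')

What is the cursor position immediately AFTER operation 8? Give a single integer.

After op 1 (backspace): buf='ISUWDTZK' cursor=0
After op 2 (insert('X')): buf='XISUWDTZK' cursor=1
After op 3 (home): buf='XISUWDTZK' cursor=0
After op 4 (right): buf='XISUWDTZK' cursor=1
After op 5 (home): buf='XISUWDTZK' cursor=0
After op 6 (delete): buf='ISUWDTZK' cursor=0
After op 7 (left): buf='ISUWDTZK' cursor=0
After op 8 (left): buf='ISUWDTZK' cursor=0

Answer: 0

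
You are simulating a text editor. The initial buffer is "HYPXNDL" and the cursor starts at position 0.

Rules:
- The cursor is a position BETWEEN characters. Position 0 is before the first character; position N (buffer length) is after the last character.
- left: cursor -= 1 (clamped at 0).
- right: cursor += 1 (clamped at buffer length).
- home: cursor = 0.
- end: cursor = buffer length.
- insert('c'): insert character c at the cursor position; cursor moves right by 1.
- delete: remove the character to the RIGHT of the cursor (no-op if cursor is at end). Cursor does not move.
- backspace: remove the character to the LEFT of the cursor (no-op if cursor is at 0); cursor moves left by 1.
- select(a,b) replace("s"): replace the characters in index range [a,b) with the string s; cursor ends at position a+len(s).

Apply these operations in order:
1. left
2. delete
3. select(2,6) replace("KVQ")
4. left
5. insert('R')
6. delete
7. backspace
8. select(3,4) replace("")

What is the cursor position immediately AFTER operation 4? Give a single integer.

Answer: 4

Derivation:
After op 1 (left): buf='HYPXNDL' cursor=0
After op 2 (delete): buf='YPXNDL' cursor=0
After op 3 (select(2,6) replace("KVQ")): buf='YPKVQ' cursor=5
After op 4 (left): buf='YPKVQ' cursor=4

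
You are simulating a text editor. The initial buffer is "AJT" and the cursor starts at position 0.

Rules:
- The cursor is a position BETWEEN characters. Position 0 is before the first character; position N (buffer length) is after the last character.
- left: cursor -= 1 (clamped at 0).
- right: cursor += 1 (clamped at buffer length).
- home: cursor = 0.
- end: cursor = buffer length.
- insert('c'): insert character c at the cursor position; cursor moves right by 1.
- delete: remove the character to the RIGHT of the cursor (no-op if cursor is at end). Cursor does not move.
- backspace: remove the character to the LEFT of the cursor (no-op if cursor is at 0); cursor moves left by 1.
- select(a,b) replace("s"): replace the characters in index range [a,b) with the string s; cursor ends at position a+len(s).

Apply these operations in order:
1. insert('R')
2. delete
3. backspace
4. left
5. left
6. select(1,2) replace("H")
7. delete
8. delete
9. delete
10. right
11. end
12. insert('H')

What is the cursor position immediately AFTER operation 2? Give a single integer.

Answer: 1

Derivation:
After op 1 (insert('R')): buf='RAJT' cursor=1
After op 2 (delete): buf='RJT' cursor=1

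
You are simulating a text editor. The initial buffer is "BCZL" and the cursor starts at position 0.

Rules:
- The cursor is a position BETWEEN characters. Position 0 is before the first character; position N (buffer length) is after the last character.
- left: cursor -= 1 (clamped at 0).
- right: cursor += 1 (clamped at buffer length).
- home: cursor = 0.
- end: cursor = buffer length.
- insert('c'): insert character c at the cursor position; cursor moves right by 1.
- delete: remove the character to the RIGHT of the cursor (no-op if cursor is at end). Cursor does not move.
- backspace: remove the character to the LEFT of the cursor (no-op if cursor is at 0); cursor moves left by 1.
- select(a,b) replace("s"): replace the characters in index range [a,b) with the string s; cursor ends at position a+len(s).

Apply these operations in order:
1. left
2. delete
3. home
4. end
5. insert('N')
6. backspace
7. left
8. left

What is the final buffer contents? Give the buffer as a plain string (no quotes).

After op 1 (left): buf='BCZL' cursor=0
After op 2 (delete): buf='CZL' cursor=0
After op 3 (home): buf='CZL' cursor=0
After op 4 (end): buf='CZL' cursor=3
After op 5 (insert('N')): buf='CZLN' cursor=4
After op 6 (backspace): buf='CZL' cursor=3
After op 7 (left): buf='CZL' cursor=2
After op 8 (left): buf='CZL' cursor=1

Answer: CZL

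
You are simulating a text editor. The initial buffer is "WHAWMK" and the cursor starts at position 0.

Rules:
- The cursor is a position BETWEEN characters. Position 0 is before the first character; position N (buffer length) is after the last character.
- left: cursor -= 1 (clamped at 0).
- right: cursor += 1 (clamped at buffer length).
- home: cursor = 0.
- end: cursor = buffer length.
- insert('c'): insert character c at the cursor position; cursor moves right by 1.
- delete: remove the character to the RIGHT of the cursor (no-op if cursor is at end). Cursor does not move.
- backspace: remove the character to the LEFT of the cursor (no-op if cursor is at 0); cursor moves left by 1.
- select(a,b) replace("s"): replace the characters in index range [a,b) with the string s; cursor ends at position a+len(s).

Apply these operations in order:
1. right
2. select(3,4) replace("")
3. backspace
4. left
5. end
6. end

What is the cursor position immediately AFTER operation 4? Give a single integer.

Answer: 1

Derivation:
After op 1 (right): buf='WHAWMK' cursor=1
After op 2 (select(3,4) replace("")): buf='WHAMK' cursor=3
After op 3 (backspace): buf='WHMK' cursor=2
After op 4 (left): buf='WHMK' cursor=1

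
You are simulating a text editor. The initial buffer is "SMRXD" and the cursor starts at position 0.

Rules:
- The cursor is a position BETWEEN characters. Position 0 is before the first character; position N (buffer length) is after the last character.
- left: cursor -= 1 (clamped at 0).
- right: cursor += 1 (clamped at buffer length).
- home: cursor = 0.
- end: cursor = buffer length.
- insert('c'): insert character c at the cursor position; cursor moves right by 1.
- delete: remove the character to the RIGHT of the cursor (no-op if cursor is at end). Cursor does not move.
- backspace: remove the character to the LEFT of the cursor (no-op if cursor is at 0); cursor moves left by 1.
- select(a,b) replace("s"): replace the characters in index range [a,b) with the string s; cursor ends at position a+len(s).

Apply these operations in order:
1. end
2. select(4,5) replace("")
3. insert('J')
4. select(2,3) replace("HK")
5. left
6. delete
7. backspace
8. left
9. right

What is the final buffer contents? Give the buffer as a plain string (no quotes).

Answer: SMXJ

Derivation:
After op 1 (end): buf='SMRXD' cursor=5
After op 2 (select(4,5) replace("")): buf='SMRX' cursor=4
After op 3 (insert('J')): buf='SMRXJ' cursor=5
After op 4 (select(2,3) replace("HK")): buf='SMHKXJ' cursor=4
After op 5 (left): buf='SMHKXJ' cursor=3
After op 6 (delete): buf='SMHXJ' cursor=3
After op 7 (backspace): buf='SMXJ' cursor=2
After op 8 (left): buf='SMXJ' cursor=1
After op 9 (right): buf='SMXJ' cursor=2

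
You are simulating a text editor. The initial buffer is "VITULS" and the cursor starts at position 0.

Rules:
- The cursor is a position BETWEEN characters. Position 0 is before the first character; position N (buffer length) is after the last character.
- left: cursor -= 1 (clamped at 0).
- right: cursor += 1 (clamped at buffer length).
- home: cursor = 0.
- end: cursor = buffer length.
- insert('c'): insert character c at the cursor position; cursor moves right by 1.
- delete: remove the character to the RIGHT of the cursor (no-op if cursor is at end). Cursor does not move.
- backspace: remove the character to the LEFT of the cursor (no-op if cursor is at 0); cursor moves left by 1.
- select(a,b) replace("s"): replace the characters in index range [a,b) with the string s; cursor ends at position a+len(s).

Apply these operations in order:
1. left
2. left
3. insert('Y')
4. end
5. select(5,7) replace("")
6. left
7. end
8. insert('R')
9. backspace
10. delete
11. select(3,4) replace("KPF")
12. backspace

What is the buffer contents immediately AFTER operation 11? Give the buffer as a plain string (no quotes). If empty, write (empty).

Answer: YVIKPFU

Derivation:
After op 1 (left): buf='VITULS' cursor=0
After op 2 (left): buf='VITULS' cursor=0
After op 3 (insert('Y')): buf='YVITULS' cursor=1
After op 4 (end): buf='YVITULS' cursor=7
After op 5 (select(5,7) replace("")): buf='YVITU' cursor=5
After op 6 (left): buf='YVITU' cursor=4
After op 7 (end): buf='YVITU' cursor=5
After op 8 (insert('R')): buf='YVITUR' cursor=6
After op 9 (backspace): buf='YVITU' cursor=5
After op 10 (delete): buf='YVITU' cursor=5
After op 11 (select(3,4) replace("KPF")): buf='YVIKPFU' cursor=6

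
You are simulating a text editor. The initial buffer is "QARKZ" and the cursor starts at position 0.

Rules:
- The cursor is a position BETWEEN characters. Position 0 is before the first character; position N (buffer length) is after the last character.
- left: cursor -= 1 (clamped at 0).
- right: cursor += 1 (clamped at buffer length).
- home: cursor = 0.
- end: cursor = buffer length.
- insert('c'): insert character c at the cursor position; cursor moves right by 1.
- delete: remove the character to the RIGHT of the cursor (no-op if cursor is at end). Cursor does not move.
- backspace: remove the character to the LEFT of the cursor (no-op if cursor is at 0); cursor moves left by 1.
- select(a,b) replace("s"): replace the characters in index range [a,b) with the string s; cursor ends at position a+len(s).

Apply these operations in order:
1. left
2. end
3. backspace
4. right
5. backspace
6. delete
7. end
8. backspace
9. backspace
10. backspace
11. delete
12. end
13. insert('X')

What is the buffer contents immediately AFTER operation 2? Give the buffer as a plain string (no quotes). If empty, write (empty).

After op 1 (left): buf='QARKZ' cursor=0
After op 2 (end): buf='QARKZ' cursor=5

Answer: QARKZ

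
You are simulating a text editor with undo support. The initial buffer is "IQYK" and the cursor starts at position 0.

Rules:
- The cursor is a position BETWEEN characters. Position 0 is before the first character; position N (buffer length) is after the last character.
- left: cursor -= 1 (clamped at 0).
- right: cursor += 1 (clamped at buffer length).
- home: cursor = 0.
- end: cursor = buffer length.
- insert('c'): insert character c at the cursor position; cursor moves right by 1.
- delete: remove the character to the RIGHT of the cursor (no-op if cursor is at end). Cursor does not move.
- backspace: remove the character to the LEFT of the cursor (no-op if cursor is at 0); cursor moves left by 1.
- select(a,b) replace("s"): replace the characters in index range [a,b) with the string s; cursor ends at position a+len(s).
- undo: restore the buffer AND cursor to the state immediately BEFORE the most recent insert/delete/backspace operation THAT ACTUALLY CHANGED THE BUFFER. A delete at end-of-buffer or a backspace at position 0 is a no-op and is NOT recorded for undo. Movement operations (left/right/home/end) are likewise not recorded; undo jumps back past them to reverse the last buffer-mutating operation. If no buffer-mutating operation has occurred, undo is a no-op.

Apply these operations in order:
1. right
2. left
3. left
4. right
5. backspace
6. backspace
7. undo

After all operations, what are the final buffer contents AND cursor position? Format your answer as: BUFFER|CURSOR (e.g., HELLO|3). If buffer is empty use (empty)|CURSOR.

Answer: IQYK|1

Derivation:
After op 1 (right): buf='IQYK' cursor=1
After op 2 (left): buf='IQYK' cursor=0
After op 3 (left): buf='IQYK' cursor=0
After op 4 (right): buf='IQYK' cursor=1
After op 5 (backspace): buf='QYK' cursor=0
After op 6 (backspace): buf='QYK' cursor=0
After op 7 (undo): buf='IQYK' cursor=1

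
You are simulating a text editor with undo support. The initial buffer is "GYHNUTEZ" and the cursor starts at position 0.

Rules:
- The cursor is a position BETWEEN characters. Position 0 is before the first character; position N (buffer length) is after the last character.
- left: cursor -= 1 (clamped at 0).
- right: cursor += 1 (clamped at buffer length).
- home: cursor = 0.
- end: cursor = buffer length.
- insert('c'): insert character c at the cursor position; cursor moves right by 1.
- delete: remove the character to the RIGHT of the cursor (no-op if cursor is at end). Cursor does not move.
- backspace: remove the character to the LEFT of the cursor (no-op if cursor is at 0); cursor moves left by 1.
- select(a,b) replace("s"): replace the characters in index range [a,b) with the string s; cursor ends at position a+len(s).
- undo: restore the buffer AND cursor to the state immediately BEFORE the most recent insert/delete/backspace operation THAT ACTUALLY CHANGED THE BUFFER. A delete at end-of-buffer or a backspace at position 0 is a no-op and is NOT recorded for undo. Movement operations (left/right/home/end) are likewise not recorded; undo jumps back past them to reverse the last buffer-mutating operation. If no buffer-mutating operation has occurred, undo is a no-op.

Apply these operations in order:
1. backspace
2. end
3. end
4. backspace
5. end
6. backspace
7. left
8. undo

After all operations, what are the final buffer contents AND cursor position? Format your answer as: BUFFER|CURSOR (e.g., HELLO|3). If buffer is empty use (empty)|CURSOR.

Answer: GYHNUTE|7

Derivation:
After op 1 (backspace): buf='GYHNUTEZ' cursor=0
After op 2 (end): buf='GYHNUTEZ' cursor=8
After op 3 (end): buf='GYHNUTEZ' cursor=8
After op 4 (backspace): buf='GYHNUTE' cursor=7
After op 5 (end): buf='GYHNUTE' cursor=7
After op 6 (backspace): buf='GYHNUT' cursor=6
After op 7 (left): buf='GYHNUT' cursor=5
After op 8 (undo): buf='GYHNUTE' cursor=7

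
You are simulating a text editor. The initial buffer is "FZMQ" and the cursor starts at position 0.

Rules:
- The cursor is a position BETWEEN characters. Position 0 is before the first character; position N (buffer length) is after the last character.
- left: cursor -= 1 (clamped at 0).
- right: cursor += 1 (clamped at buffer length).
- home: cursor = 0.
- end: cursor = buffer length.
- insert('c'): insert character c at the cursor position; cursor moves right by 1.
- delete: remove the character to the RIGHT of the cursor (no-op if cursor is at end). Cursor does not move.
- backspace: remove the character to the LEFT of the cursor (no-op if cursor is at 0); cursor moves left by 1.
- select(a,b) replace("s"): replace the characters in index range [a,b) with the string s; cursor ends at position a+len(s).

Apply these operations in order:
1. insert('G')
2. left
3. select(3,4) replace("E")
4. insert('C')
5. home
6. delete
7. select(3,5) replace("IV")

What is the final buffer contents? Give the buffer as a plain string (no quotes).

After op 1 (insert('G')): buf='GFZMQ' cursor=1
After op 2 (left): buf='GFZMQ' cursor=0
After op 3 (select(3,4) replace("E")): buf='GFZEQ' cursor=4
After op 4 (insert('C')): buf='GFZECQ' cursor=5
After op 5 (home): buf='GFZECQ' cursor=0
After op 6 (delete): buf='FZECQ' cursor=0
After op 7 (select(3,5) replace("IV")): buf='FZEIV' cursor=5

Answer: FZEIV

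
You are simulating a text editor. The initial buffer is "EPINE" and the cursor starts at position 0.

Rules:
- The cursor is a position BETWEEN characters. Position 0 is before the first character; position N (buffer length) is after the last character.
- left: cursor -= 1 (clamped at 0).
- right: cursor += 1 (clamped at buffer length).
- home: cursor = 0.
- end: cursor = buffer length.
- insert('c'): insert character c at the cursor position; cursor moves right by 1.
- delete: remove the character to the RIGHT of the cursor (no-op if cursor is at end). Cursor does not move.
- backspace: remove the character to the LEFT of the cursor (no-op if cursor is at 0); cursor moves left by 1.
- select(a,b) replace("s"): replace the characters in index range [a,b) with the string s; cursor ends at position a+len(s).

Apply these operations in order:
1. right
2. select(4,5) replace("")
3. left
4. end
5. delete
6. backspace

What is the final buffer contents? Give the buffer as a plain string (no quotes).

After op 1 (right): buf='EPINE' cursor=1
After op 2 (select(4,5) replace("")): buf='EPIN' cursor=4
After op 3 (left): buf='EPIN' cursor=3
After op 4 (end): buf='EPIN' cursor=4
After op 5 (delete): buf='EPIN' cursor=4
After op 6 (backspace): buf='EPI' cursor=3

Answer: EPI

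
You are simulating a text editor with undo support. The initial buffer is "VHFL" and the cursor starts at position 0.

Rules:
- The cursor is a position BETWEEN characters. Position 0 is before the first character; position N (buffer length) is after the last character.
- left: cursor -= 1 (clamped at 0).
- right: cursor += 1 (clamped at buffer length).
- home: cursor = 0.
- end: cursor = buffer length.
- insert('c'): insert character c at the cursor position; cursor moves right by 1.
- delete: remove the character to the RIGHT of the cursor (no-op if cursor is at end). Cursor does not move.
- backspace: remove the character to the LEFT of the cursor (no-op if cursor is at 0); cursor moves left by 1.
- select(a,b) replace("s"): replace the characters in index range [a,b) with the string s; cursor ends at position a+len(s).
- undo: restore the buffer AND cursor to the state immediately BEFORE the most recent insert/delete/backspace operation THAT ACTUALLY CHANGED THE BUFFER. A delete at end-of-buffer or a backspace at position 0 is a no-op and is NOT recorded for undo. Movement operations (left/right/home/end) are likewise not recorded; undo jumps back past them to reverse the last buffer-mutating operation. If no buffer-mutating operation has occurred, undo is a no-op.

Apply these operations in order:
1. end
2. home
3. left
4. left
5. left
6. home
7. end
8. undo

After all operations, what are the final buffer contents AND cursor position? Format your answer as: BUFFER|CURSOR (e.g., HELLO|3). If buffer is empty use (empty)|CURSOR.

After op 1 (end): buf='VHFL' cursor=4
After op 2 (home): buf='VHFL' cursor=0
After op 3 (left): buf='VHFL' cursor=0
After op 4 (left): buf='VHFL' cursor=0
After op 5 (left): buf='VHFL' cursor=0
After op 6 (home): buf='VHFL' cursor=0
After op 7 (end): buf='VHFL' cursor=4
After op 8 (undo): buf='VHFL' cursor=4

Answer: VHFL|4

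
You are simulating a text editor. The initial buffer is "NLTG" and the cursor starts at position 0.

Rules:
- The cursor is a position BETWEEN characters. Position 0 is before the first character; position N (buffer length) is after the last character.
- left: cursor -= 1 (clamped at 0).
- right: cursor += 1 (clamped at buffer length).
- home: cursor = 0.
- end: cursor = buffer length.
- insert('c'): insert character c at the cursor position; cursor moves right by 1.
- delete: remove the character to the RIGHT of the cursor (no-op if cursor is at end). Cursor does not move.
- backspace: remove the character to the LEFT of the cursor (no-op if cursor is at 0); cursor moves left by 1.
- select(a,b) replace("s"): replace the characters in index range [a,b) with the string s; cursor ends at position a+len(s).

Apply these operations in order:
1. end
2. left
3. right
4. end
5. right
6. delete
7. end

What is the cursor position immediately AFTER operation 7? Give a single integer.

After op 1 (end): buf='NLTG' cursor=4
After op 2 (left): buf='NLTG' cursor=3
After op 3 (right): buf='NLTG' cursor=4
After op 4 (end): buf='NLTG' cursor=4
After op 5 (right): buf='NLTG' cursor=4
After op 6 (delete): buf='NLTG' cursor=4
After op 7 (end): buf='NLTG' cursor=4

Answer: 4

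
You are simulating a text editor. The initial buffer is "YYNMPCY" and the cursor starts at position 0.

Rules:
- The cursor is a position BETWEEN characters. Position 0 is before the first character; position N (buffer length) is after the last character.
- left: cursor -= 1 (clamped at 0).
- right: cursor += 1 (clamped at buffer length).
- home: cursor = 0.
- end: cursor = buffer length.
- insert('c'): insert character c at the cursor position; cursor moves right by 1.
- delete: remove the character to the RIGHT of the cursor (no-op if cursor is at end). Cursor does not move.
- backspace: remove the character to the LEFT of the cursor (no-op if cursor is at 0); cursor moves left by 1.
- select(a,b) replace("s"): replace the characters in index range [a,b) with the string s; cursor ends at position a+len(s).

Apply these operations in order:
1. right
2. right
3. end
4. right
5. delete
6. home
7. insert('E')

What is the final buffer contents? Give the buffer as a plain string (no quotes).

After op 1 (right): buf='YYNMPCY' cursor=1
After op 2 (right): buf='YYNMPCY' cursor=2
After op 3 (end): buf='YYNMPCY' cursor=7
After op 4 (right): buf='YYNMPCY' cursor=7
After op 5 (delete): buf='YYNMPCY' cursor=7
After op 6 (home): buf='YYNMPCY' cursor=0
After op 7 (insert('E')): buf='EYYNMPCY' cursor=1

Answer: EYYNMPCY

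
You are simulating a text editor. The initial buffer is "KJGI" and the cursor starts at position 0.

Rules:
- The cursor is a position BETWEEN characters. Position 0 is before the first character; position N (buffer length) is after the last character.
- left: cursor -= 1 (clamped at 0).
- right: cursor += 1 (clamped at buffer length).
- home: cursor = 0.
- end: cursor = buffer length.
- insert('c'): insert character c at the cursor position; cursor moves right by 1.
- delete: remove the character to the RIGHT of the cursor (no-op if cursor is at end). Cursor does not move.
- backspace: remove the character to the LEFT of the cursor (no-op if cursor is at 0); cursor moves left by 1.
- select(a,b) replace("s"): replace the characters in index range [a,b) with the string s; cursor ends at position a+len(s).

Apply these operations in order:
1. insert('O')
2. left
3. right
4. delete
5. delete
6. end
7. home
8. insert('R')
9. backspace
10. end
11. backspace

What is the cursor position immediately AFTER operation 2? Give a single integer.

After op 1 (insert('O')): buf='OKJGI' cursor=1
After op 2 (left): buf='OKJGI' cursor=0

Answer: 0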